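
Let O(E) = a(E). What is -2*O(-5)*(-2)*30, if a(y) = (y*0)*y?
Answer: 0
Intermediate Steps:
a(y) = 0 (a(y) = 0*y = 0)
O(E) = 0
-2*O(-5)*(-2)*30 = -0*(-2)*30 = -2*0*30 = 0*30 = 0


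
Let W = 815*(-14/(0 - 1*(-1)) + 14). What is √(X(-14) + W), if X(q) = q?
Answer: I*√14 ≈ 3.7417*I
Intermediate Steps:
W = 0 (W = 815*(-14/(0 + 1) + 14) = 815*(-14/1 + 14) = 815*(-14*1 + 14) = 815*(-14 + 14) = 815*0 = 0)
√(X(-14) + W) = √(-14 + 0) = √(-14) = I*√14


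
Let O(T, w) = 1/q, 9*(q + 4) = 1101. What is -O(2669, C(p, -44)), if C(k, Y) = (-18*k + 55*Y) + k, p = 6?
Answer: -3/355 ≈ -0.0084507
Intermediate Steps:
q = 355/3 (q = -4 + (⅑)*1101 = -4 + 367/3 = 355/3 ≈ 118.33)
C(k, Y) = -17*k + 55*Y
O(T, w) = 3/355 (O(T, w) = 1/(355/3) = 3/355)
-O(2669, C(p, -44)) = -1*3/355 = -3/355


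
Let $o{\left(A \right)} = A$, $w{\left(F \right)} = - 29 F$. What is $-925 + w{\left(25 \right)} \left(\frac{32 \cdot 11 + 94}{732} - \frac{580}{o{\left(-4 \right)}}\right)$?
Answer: $- \frac{38975975}{366} \approx -1.0649 \cdot 10^{5}$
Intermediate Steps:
$-925 + w{\left(25 \right)} \left(\frac{32 \cdot 11 + 94}{732} - \frac{580}{o{\left(-4 \right)}}\right) = -925 + \left(-29\right) 25 \left(\frac{32 \cdot 11 + 94}{732} - \frac{580}{-4}\right) = -925 - 725 \left(\left(352 + 94\right) \frac{1}{732} - -145\right) = -925 - 725 \left(446 \cdot \frac{1}{732} + 145\right) = -925 - 725 \left(\frac{223}{366} + 145\right) = -925 - \frac{38637425}{366} = - \frac{38975975}{366}$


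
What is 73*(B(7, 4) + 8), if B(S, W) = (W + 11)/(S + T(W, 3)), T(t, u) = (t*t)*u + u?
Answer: 34967/58 ≈ 602.88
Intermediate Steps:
T(t, u) = u + u*t² (T(t, u) = t²*u + u = u*t² + u = u + u*t²)
B(S, W) = (11 + W)/(3 + S + 3*W²) (B(S, W) = (W + 11)/(S + 3*(1 + W²)) = (11 + W)/(S + (3 + 3*W²)) = (11 + W)/(3 + S + 3*W²))
73*(B(7, 4) + 8) = 73*((11 + 4)/(3 + 7 + 3*4²) + 8) = 73*(15/(3 + 7 + 3*16) + 8) = 73*(15/(3 + 7 + 48) + 8) = 73*(15/58 + 8) = 73*(479/58) = 34967/58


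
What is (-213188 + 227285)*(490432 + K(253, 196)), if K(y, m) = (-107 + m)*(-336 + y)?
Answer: 6809485365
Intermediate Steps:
K(y, m) = (-336 + y)*(-107 + m)
(-213188 + 227285)*(490432 + K(253, 196)) = (-213188 + 227285)*(490432 + (35952 - 336*196 - 107*253 + 196*253)) = 14097*(490432 + (35952 - 65856 - 27071 + 49588)) = 14097*(490432 - 7387) = 14097*483045 = 6809485365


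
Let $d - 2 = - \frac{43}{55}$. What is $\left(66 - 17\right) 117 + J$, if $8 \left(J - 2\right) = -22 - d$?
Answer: $\frac{2522123}{440} \approx 5732.1$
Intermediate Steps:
$d = \frac{67}{55}$ ($d = 2 - \frac{43}{55} = \frac{67}{55} \approx 1.2182$)
$J = - \frac{397}{440}$ ($J = 2 + \frac{-22 - \frac{67}{55}}{8} = 2 + \frac{1}{8} \left(- \frac{1277}{55}\right) = 2 - \frac{1277}{440} = - \frac{397}{440} \approx -0.90227$)
$\left(66 - 17\right) 117 + J = \left(66 - 17\right) 117 - \frac{397}{440} = 49 \cdot 117 - \frac{397}{440} = 5733 - \frac{397}{440} = \frac{2522123}{440}$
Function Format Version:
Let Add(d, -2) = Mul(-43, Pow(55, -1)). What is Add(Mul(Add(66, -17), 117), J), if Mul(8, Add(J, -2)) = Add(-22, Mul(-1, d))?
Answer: Rational(2522123, 440) ≈ 5732.1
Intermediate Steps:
d = Rational(67, 55) (d = Add(2, Mul(-43, Pow(55, -1))) = Add(2, Mul(-43, Rational(1, 55))) = Add(2, Rational(-43, 55)) = Rational(67, 55) ≈ 1.2182)
J = Rational(-397, 440) (J = Add(2, Mul(Rational(1, 8), Add(-22, Mul(-1, Rational(67, 55))))) = Add(2, Mul(Rational(1, 8), Add(-22, Rational(-67, 55)))) = Add(2, Mul(Rational(1, 8), Rational(-1277, 55))) = Add(2, Rational(-1277, 440)) = Rational(-397, 440) ≈ -0.90227)
Add(Mul(Add(66, -17), 117), J) = Add(Mul(Add(66, -17), 117), Rational(-397, 440)) = Add(Mul(49, 117), Rational(-397, 440)) = Add(5733, Rational(-397, 440)) = Rational(2522123, 440)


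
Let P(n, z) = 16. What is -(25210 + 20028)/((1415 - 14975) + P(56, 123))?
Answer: 22619/6772 ≈ 3.3401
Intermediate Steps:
-(25210 + 20028)/((1415 - 14975) + P(56, 123)) = -(25210 + 20028)/((1415 - 14975) + 16) = -45238/(-13560 + 16) = -45238/(-13544) = -45238*(-1)/13544 = -1*(-22619/6772) = 22619/6772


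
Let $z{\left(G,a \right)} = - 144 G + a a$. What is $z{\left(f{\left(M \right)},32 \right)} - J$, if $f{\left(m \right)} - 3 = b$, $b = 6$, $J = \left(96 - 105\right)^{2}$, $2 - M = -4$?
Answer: $-353$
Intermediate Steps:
$M = 6$ ($M = 2 - -4 = 2 + 4 = 6$)
$J = 81$ ($J = \left(-9\right)^{2} = 81$)
$f{\left(m \right)} = 9$ ($f{\left(m \right)} = 3 + 6 = 9$)
$z{\left(G,a \right)} = a^{2} - 144 G$ ($z{\left(G,a \right)} = - 144 G + a^{2} = a^{2} - 144 G$)
$z{\left(f{\left(M \right)},32 \right)} - J = \left(32^{2} - 1296\right) - 81 = \left(1024 - 1296\right) - 81 = -272 - 81 = -353$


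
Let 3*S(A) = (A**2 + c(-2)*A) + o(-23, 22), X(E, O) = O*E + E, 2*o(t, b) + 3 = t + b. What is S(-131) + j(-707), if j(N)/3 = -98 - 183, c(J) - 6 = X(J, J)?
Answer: 13582/3 ≈ 4527.3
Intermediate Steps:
o(t, b) = -3/2 + b/2 + t/2 (o(t, b) = -3/2 + (t + b)/2 = -3/2 + (b + t)/2 = -3/2 + (b/2 + t/2) = -3/2 + b/2 + t/2)
X(E, O) = E + E*O (X(E, O) = E*O + E = E + E*O)
c(J) = 6 + J*(1 + J)
j(N) = -843 (j(N) = 3*(-98 - 183) = 3*(-281) = -843)
S(A) = -2/3 + A**2/3 + 8*A/3 (S(A) = ((A**2 + (6 - 2*(1 - 2))*A) + (-3/2 + (1/2)*22 + (1/2)*(-23)))/3 = ((A**2 + (6 - 2*(-1))*A) + (-3/2 + 11 - 23/2))/3 = ((A**2 + (6 + 2)*A) - 2)/3 = ((A**2 + 8*A) - 2)/3 = (-2 + A**2 + 8*A)/3 = -2/3 + A**2/3 + 8*A/3)
S(-131) + j(-707) = (-2/3 + (1/3)*(-131)**2 + (8/3)*(-131)) - 843 = (-2/3 + (1/3)*17161 - 1048/3) - 843 = (-2/3 + 17161/3 - 1048/3) - 843 = 16111/3 - 843 = 13582/3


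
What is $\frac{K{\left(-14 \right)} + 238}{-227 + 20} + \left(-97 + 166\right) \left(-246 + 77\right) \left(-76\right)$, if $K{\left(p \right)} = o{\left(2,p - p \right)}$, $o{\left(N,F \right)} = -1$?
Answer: $\frac{61150205}{69} \approx 8.8624 \cdot 10^{5}$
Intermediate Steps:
$K{\left(p \right)} = -1$
$\frac{K{\left(-14 \right)} + 238}{-227 + 20} + \left(-97 + 166\right) \left(-246 + 77\right) \left(-76\right) = \frac{-1 + 238}{-227 + 20} + \left(-97 + 166\right) \left(-246 + 77\right) \left(-76\right) = \frac{237}{-207} + 69 \left(-169\right) \left(-76\right) = 237 \left(- \frac{1}{207}\right) - -886236 = - \frac{79}{69} + 886236 = \frac{61150205}{69}$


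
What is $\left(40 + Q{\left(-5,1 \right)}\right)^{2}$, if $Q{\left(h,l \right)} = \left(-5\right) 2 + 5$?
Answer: $1225$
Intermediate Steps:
$Q{\left(h,l \right)} = -5$ ($Q{\left(h,l \right)} = -10 + 5 = -5$)
$\left(40 + Q{\left(-5,1 \right)}\right)^{2} = \left(40 - 5\right)^{2} = 35^{2} = 1225$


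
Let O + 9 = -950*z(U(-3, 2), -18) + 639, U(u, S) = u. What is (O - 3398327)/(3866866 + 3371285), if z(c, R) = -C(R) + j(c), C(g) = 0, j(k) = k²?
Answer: -3406247/7238151 ≈ -0.47060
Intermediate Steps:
z(c, R) = c² (z(c, R) = -1*0 + c² = 0 + c² = c²)
O = -7920 (O = -9 + (-950*(-3)² + 639) = -9 + (-950*9 + 639) = -9 + (-8550 + 639) = -9 - 7911 = -7920)
(O - 3398327)/(3866866 + 3371285) = (-7920 - 3398327)/(3866866 + 3371285) = -3406247/7238151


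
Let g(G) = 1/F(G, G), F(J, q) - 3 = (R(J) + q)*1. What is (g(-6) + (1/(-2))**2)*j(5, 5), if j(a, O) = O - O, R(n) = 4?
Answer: 0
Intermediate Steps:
F(J, q) = 7 + q (F(J, q) = 3 + (4 + q)*1 = 3 + (4 + q) = 7 + q)
g(G) = 1/(7 + G)
j(a, O) = 0
(g(-6) + (1/(-2))**2)*j(5, 5) = (1/(7 - 6) + (1/(-2))**2)*0 = (1/1 + (-1/2)**2)*0 = (1 + 1/4)*0 = (5/4)*0 = 0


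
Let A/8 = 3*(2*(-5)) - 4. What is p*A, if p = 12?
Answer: -3264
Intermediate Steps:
A = -272 (A = 8*(3*(2*(-5)) - 4) = 8*(3*(-10) - 4) = 8*(-30 - 4) = 8*(-34) = -272)
p*A = 12*(-272) = -3264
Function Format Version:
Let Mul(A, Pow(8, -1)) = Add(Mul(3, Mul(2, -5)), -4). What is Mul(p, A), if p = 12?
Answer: -3264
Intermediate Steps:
A = -272 (A = Mul(8, Add(Mul(3, Mul(2, -5)), -4)) = Mul(8, Add(Mul(3, -10), -4)) = Mul(8, Add(-30, -4)) = Mul(8, -34) = -272)
Mul(p, A) = Mul(12, -272) = -3264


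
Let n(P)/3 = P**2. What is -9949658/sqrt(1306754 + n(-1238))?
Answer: -4974829*sqrt(5904686)/2952343 ≈ -4094.6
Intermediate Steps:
n(P) = 3*P**2
-9949658/sqrt(1306754 + n(-1238)) = -9949658/sqrt(1306754 + 3*(-1238)**2) = -9949658/sqrt(1306754 + 3*1532644) = -9949658/sqrt(1306754 + 4597932) = -9949658*sqrt(5904686)/5904686 = -4974829*sqrt(5904686)/2952343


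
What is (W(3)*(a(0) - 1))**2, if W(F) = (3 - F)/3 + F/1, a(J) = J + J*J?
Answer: 9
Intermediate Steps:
a(J) = J + J**2
W(F) = 1 + 2*F/3 (W(F) = (3 - F)*(1/3) + F*1 = (1 - F/3) + F = 1 + 2*F/3)
(W(3)*(a(0) - 1))**2 = ((1 + (2/3)*3)*(0*(1 + 0) - 1))**2 = ((1 + 2)*(0*1 - 1))**2 = (3*(0 - 1))**2 = (3*(-1))**2 = (-3)**2 = 9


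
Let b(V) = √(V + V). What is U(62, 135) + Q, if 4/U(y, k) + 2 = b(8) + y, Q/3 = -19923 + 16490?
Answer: -164783/16 ≈ -10299.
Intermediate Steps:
Q = -10299 (Q = 3*(-19923 + 16490) = 3*(-3433) = -10299)
b(V) = √2*√V (b(V) = √(2*V) = √2*√V)
U(y, k) = 4/(2 + y) (U(y, k) = 4/(-2 + (√2*√8 + y)) = 4/(-2 + (√2*(2*√2) + y)) = 4/(-2 + (4 + y)) = 4/(2 + y))
U(62, 135) + Q = 4/(2 + 62) - 10299 = 4/64 - 10299 = 4*(1/64) - 10299 = 1/16 - 10299 = -164783/16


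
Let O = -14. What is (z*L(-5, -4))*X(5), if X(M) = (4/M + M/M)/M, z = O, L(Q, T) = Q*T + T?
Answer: -2016/25 ≈ -80.640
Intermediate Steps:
L(Q, T) = T + Q*T
z = -14
X(M) = (1 + 4/M)/M (X(M) = (4/M + 1)/M = (1 + 4/M)/M)
(z*L(-5, -4))*X(5) = (-(-56)*(1 - 5))*((4 + 5)/5²) = (-(-56)*(-4))*((1/25)*9) = -14*16*(9/25) = -224*9/25 = -2016/25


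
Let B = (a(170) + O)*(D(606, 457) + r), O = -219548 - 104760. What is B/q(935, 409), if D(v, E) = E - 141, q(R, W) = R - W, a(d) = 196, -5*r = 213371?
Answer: 34322002296/1315 ≈ 2.6100e+7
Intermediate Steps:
r = -213371/5 (r = -⅕*213371 = -213371/5 ≈ -42674.)
O = -324308
D(v, E) = -141 + E
B = 68644004592/5 (B = (196 - 324308)*((-141 + 457) - 213371/5) = -324112*(316 - 213371/5) = -324112*(-211791/5) = 68644004592/5 ≈ 1.3729e+10)
B/q(935, 409) = 68644004592/(5*(935 - 1*409)) = 68644004592/(5*(935 - 409)) = (68644004592/5)/526 = (68644004592/5)*(1/526) = 34322002296/1315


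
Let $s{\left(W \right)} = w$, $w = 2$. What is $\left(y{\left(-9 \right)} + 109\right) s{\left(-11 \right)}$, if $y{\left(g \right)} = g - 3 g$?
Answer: $254$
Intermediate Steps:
$s{\left(W \right)} = 2$
$y{\left(g \right)} = - 2 g$
$\left(y{\left(-9 \right)} + 109\right) s{\left(-11 \right)} = \left(\left(-2\right) \left(-9\right) + 109\right) 2 = \left(18 + 109\right) 2 = 127 \cdot 2 = 254$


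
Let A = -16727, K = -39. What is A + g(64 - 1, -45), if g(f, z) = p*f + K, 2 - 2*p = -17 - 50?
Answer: -29185/2 ≈ -14593.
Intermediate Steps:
p = 69/2 (p = 1 - (-17 - 50)/2 = 1 - 1/2*(-67) = 1 + 67/2 = 69/2 ≈ 34.500)
g(f, z) = -39 + 69*f/2 (g(f, z) = 69*f/2 - 39 = -39 + 69*f/2)
A + g(64 - 1, -45) = -16727 + (-39 + 69*(64 - 1)/2) = -16727 + (-39 + (69/2)*63) = -16727 + (-39 + 4347/2) = -16727 + 4269/2 = -29185/2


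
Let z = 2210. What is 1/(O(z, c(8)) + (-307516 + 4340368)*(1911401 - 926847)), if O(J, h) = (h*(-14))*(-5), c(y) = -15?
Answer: 1/3970560566958 ≈ 2.5185e-13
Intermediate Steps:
O(J, h) = 70*h (O(J, h) = -14*h*(-5) = 70*h)
1/(O(z, c(8)) + (-307516 + 4340368)*(1911401 - 926847)) = 1/(70*(-15) + (-307516 + 4340368)*(1911401 - 926847)) = 1/(-1050 + 4032852*984554) = 1/(-1050 + 3970560568008) = 1/3970560566958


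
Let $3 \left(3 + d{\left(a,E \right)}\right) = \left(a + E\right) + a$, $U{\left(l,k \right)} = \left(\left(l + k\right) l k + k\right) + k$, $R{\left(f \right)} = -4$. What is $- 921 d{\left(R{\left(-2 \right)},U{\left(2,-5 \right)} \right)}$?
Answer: $-921$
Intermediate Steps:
$U{\left(l,k \right)} = 2 k + k l \left(k + l\right)$ ($U{\left(l,k \right)} = \left(\left(k + l\right) l k + k\right) + k = \left(l \left(k + l\right) k + k\right) + k = \left(k l \left(k + l\right) + k\right) + k = \left(k + k l \left(k + l\right)\right) + k = 2 k + k l \left(k + l\right)$)
$d{\left(a,E \right)} = -3 + \frac{E}{3} + \frac{2 a}{3}$ ($d{\left(a,E \right)} = -3 + \frac{\left(a + E\right) + a}{3} = -3 + \frac{\left(E + a\right) + a}{3} = -3 + \frac{E + 2 a}{3} = -3 + \left(\frac{E}{3} + \frac{2 a}{3}\right) = -3 + \frac{E}{3} + \frac{2 a}{3}$)
$- 921 d{\left(R{\left(-2 \right)},U{\left(2,-5 \right)} \right)} = - 921 \left(-3 + \frac{\left(-5\right) \left(2 + 2^{2} - 10\right)}{3} + \frac{2}{3} \left(-4\right)\right) = - 921 \left(-3 + \frac{\left(-5\right) \left(2 + 4 - 10\right)}{3} - \frac{8}{3}\right) = - 921 \left(-3 + \frac{\left(-5\right) \left(-4\right)}{3} - \frac{8}{3}\right) = - 921 \left(-3 + \frac{1}{3} \cdot 20 - \frac{8}{3}\right) = - 921 \left(-3 + \frac{20}{3} - \frac{8}{3}\right) = \left(-921\right) 1 = -921$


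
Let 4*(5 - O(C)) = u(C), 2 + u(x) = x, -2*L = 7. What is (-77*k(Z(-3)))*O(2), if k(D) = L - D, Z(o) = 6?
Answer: 7315/2 ≈ 3657.5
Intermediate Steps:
L = -7/2 (L = -1/2*7 = -7/2 ≈ -3.5000)
u(x) = -2 + x
O(C) = 11/2 - C/4 (O(C) = 5 - (-2 + C)/4 = 5 + (1/2 - C/4) = 11/2 - C/4)
k(D) = -7/2 - D
(-77*k(Z(-3)))*O(2) = (-77*(-7/2 - 1*6))*(11/2 - 1/4*2) = (-77*(-7/2 - 6))*(11/2 - 1/2) = -77*(-19/2)*5 = (1463/2)*5 = 7315/2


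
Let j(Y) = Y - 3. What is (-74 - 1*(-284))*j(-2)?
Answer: -1050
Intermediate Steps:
j(Y) = -3 + Y
(-74 - 1*(-284))*j(-2) = (-74 - 1*(-284))*(-3 - 2) = (-74 + 284)*(-5) = 210*(-5) = -1050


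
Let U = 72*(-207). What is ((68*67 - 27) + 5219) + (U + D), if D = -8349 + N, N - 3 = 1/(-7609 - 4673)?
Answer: -165831565/12282 ≈ -13502.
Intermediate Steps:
N = 36845/12282 (N = 3 + 1/(-7609 - 4673) = 3 + 1/(-12282) = 3 - 1/12282 = 36845/12282 ≈ 2.9999)
U = -14904
D = -102505573/12282 (D = -8349 + 36845/12282 = -102505573/12282 ≈ -8346.0)
((68*67 - 27) + 5219) + (U + D) = ((68*67 - 27) + 5219) + (-14904 - 102505573/12282) = ((4556 - 27) + 5219) - 285556501/12282 = (4529 + 5219) - 285556501/12282 = 9748 - 285556501/12282 = -165831565/12282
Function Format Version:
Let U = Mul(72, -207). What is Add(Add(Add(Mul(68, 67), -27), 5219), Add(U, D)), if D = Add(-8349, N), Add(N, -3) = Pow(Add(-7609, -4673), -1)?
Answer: Rational(-165831565, 12282) ≈ -13502.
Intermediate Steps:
N = Rational(36845, 12282) (N = Add(3, Pow(Add(-7609, -4673), -1)) = Add(3, Pow(-12282, -1)) = Add(3, Rational(-1, 12282)) = Rational(36845, 12282) ≈ 2.9999)
U = -14904
D = Rational(-102505573, 12282) (D = Add(-8349, Rational(36845, 12282)) = Rational(-102505573, 12282) ≈ -8346.0)
Add(Add(Add(Mul(68, 67), -27), 5219), Add(U, D)) = Add(Add(Add(Mul(68, 67), -27), 5219), Add(-14904, Rational(-102505573, 12282))) = Add(Add(Add(4556, -27), 5219), Rational(-285556501, 12282)) = Add(Add(4529, 5219), Rational(-285556501, 12282)) = Add(9748, Rational(-285556501, 12282)) = Rational(-165831565, 12282)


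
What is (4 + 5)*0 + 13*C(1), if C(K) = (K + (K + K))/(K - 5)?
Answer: -39/4 ≈ -9.7500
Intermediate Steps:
C(K) = 3*K/(-5 + K) (C(K) = (K + 2*K)/(-5 + K) = (3*K)/(-5 + K) = 3*K/(-5 + K))
(4 + 5)*0 + 13*C(1) = (4 + 5)*0 + 13*(3*1/(-5 + 1)) = 9*0 + 13*(3*1/(-4)) = 0 + 13*(3*1*(-¼)) = 0 + 13*(-¾) = 0 - 39/4 = -39/4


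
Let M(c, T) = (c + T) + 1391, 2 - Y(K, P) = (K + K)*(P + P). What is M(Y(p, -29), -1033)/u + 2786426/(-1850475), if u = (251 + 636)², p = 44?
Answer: -2182162602194/1455896365275 ≈ -1.4988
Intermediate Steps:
Y(K, P) = 2 - 4*K*P (Y(K, P) = 2 - (K + K)*(P + P) = 2 - 2*K*2*P = 2 - 4*K*P)
u = 786769 (u = 887² = 786769)
M(c, T) = 1391 + T + c (M(c, T) = (T + c) + 1391 = 1391 + T + c)
M(Y(p, -29), -1033)/u + 2786426/(-1850475) = (1391 - 1033 + (2 - 4*44*(-29)))/786769 + 2786426/(-1850475) = (1391 - 1033 + (2 + 5104))*(1/786769) + 2786426*(-1/1850475) = (1391 - 1033 + 5106)*(1/786769) - 2786426/1850475 = 5464*(1/786769) - 2786426/1850475 = 5464/786769 - 2786426/1850475 = -2182162602194/1455896365275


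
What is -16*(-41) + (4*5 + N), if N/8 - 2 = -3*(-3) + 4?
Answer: 796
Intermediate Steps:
N = 120 (N = 16 + 8*(-3*(-3) + 4) = 16 + 8*(9 + 4) = 16 + 8*13 = 16 + 104 = 120)
-16*(-41) + (4*5 + N) = -16*(-41) + (4*5 + 120) = 656 + (20 + 120) = 656 + 140 = 796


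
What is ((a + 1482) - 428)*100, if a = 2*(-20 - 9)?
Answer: 99600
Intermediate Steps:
a = -58 (a = 2*(-29) = -58)
((a + 1482) - 428)*100 = ((-58 + 1482) - 428)*100 = (1424 - 428)*100 = 996*100 = 99600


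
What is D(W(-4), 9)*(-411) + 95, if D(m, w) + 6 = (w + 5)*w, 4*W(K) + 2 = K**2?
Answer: -49225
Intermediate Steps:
W(K) = -1/2 + K**2/4
D(m, w) = -6 + w*(5 + w) (D(m, w) = -6 + (w + 5)*w = -6 + (5 + w)*w = -6 + w*(5 + w))
D(W(-4), 9)*(-411) + 95 = (-6 + 9**2 + 5*9)*(-411) + 95 = (-6 + 81 + 45)*(-411) + 95 = 120*(-411) + 95 = -49320 + 95 = -49225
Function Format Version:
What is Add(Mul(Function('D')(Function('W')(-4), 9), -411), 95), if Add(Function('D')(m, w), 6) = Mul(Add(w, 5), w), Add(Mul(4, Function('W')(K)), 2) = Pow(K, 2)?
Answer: -49225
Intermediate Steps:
Function('W')(K) = Add(Rational(-1, 2), Mul(Rational(1, 4), Pow(K, 2)))
Function('D')(m, w) = Add(-6, Mul(w, Add(5, w))) (Function('D')(m, w) = Add(-6, Mul(Add(w, 5), w)) = Add(-6, Mul(Add(5, w), w)) = Add(-6, Mul(w, Add(5, w))))
Add(Mul(Function('D')(Function('W')(-4), 9), -411), 95) = Add(Mul(Add(-6, Pow(9, 2), Mul(5, 9)), -411), 95) = Add(Mul(Add(-6, 81, 45), -411), 95) = Add(Mul(120, -411), 95) = Add(-49320, 95) = -49225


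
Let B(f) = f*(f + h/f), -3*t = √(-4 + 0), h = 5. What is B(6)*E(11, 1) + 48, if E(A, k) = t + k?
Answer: 89 - 82*I/3 ≈ 89.0 - 27.333*I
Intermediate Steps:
t = -2*I/3 (t = -√(-4 + 0)/3 = -2*I/3 ≈ -0.66667*I)
E(A, k) = k - 2*I/3 (E(A, k) = -2*I/3 + k = k - 2*I/3)
B(f) = f*(f + 5/f)
B(6)*E(11, 1) + 48 = (5 + 6²)*(1 - 2*I/3) + 48 = (5 + 36)*(1 - 2*I/3) + 48 = 41*(1 - 2*I/3) + 48 = (41 - 82*I/3) + 48 = 89 - 82*I/3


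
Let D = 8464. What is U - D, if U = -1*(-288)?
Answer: -8176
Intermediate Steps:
U = 288
U - D = 288 - 1*8464 = 288 - 8464 = -8176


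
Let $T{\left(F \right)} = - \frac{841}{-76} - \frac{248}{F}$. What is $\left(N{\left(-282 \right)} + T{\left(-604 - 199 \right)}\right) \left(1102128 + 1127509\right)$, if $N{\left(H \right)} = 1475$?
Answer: $\frac{202251422429027}{61028} \approx 3.3141 \cdot 10^{9}$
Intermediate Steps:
$T{\left(F \right)} = \frac{841}{76} - \frac{248}{F}$ ($T{\left(F \right)} = \left(-841\right) \left(- \frac{1}{76}\right) - \frac{248}{F} = \frac{841}{76} - \frac{248}{F}$)
$\left(N{\left(-282 \right)} + T{\left(-604 - 199 \right)}\right) \left(1102128 + 1127509\right) = \left(1475 + \left(\frac{841}{76} - \frac{248}{-604 - 199}\right)\right) \left(1102128 + 1127509\right) = \left(1475 + \left(\frac{841}{76} - \frac{248}{-803}\right)\right) 2229637 = \left(1475 + \left(\frac{841}{76} - - \frac{248}{803}\right)\right) 2229637 = \left(1475 + \left(\frac{841}{76} + \frac{248}{803}\right)\right) 2229637 = \left(1475 + \frac{694171}{61028}\right) 2229637 = \frac{90710471}{61028} \cdot 2229637 = \frac{202251422429027}{61028}$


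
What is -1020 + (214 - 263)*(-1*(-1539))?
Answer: -76431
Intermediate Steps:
-1020 + (214 - 263)*(-1*(-1539)) = -1020 - 49*1539 = -1020 - 75411 = -76431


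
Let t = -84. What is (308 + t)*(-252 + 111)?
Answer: -31584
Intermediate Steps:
(308 + t)*(-252 + 111) = (308 - 84)*(-252 + 111) = 224*(-141) = -31584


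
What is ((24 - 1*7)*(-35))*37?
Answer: -22015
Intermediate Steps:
((24 - 1*7)*(-35))*37 = ((24 - 7)*(-35))*37 = (17*(-35))*37 = -595*37 = -22015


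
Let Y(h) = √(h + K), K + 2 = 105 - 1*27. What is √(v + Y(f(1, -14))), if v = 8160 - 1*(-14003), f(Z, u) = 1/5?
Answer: √(554075 + 5*√1905)/5 ≈ 148.90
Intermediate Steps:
f(Z, u) = ⅕
K = 76 (K = -2 + (105 - 1*27) = -2 + (105 - 27) = -2 + 78 = 76)
Y(h) = √(76 + h) (Y(h) = √(h + 76) = √(76 + h))
v = 22163 (v = 8160 + 14003 = 22163)
√(v + Y(f(1, -14))) = √(22163 + √(76 + ⅕)) = √(22163 + √(381/5)) = √(22163 + √1905/5)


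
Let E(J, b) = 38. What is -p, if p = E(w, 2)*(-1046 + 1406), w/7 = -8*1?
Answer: -13680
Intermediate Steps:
w = -56 (w = 7*(-8*1) = 7*(-8) = -56)
p = 13680 (p = 38*(-1046 + 1406) = 38*360 = 13680)
-p = -1*13680 = -13680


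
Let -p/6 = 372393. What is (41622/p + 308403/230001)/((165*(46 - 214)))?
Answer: -2696466701/56529503179380 ≈ -4.7700e-5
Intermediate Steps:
p = -2234358 (p = -6*372393 = -2234358)
(41622/p + 308403/230001)/((165*(46 - 214))) = (41622/(-2234358) + 308403/230001)/((165*(46 - 214))) = (41622*(-1/2234358) + 308403*(1/230001))/((165*(-168))) = (-991/53199 + 102801/76667)/(-27720) = (5392933402/4078607733)*(-1/27720) = -2696466701/56529503179380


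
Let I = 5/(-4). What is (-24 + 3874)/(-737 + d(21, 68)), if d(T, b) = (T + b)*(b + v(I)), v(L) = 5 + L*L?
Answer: 12320/18877 ≈ 0.65265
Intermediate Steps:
I = -5/4 (I = 5*(-1/4) = -5/4 ≈ -1.2500)
v(L) = 5 + L**2
d(T, b) = (105/16 + b)*(T + b) (d(T, b) = (T + b)*(b + (5 + (-5/4)**2)) = (T + b)*(b + (5 + 25/16)) = (T + b)*(b + 105/16) = (T + b)*(105/16 + b) = (105/16 + b)*(T + b))
(-24 + 3874)/(-737 + d(21, 68)) = (-24 + 3874)/(-737 + (68**2 + (105/16)*21 + (105/16)*68 + 21*68)) = 3850/(-737 + (4624 + 2205/16 + 1785/4 + 1428)) = 3850/(-737 + 106177/16) = 3850/(94385/16) = 3850*(16/94385) = 12320/18877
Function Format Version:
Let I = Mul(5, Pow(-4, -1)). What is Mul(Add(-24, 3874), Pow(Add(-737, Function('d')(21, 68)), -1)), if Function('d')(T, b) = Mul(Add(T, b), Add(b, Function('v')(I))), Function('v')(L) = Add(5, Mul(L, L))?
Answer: Rational(12320, 18877) ≈ 0.65265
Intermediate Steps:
I = Rational(-5, 4) (I = Mul(5, Rational(-1, 4)) = Rational(-5, 4) ≈ -1.2500)
Function('v')(L) = Add(5, Pow(L, 2))
Function('d')(T, b) = Mul(Add(Rational(105, 16), b), Add(T, b)) (Function('d')(T, b) = Mul(Add(T, b), Add(b, Add(5, Pow(Rational(-5, 4), 2)))) = Mul(Add(T, b), Add(b, Add(5, Rational(25, 16)))) = Mul(Add(T, b), Add(b, Rational(105, 16))) = Mul(Add(T, b), Add(Rational(105, 16), b)) = Mul(Add(Rational(105, 16), b), Add(T, b)))
Mul(Add(-24, 3874), Pow(Add(-737, Function('d')(21, 68)), -1)) = Mul(Add(-24, 3874), Pow(Add(-737, Add(Pow(68, 2), Mul(Rational(105, 16), 21), Mul(Rational(105, 16), 68), Mul(21, 68))), -1)) = Mul(3850, Pow(Add(-737, Add(4624, Rational(2205, 16), Rational(1785, 4), 1428)), -1)) = Mul(3850, Pow(Add(-737, Rational(106177, 16)), -1)) = Mul(3850, Pow(Rational(94385, 16), -1)) = Mul(3850, Rational(16, 94385)) = Rational(12320, 18877)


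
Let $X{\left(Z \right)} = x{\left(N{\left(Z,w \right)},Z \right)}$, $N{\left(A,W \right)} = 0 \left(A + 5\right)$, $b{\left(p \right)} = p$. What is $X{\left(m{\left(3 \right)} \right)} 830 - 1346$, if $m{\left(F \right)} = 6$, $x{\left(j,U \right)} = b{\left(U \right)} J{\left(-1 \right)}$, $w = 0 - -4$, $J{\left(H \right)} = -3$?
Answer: $-16286$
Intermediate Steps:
$w = 4$ ($w = 0 + 4 = 4$)
$N{\left(A,W \right)} = 0$ ($N{\left(A,W \right)} = 0 \left(5 + A\right) = 0$)
$x{\left(j,U \right)} = - 3 U$ ($x{\left(j,U \right)} = U \left(-3\right) = - 3 U$)
$X{\left(Z \right)} = - 3 Z$
$X{\left(m{\left(3 \right)} \right)} 830 - 1346 = \left(-3\right) 6 \cdot 830 - 1346 = \left(-18\right) 830 - 1346 = -14940 - 1346 = -16286$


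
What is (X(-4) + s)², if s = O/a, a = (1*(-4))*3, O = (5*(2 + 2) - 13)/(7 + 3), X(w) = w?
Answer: 237169/14400 ≈ 16.470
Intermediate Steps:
O = 7/10 (O = (5*4 - 13)/10 = (20 - 13)*(⅒) = 7*(⅒) = 7/10 ≈ 0.70000)
a = -12 (a = -4*3 = -12)
s = -7/120 (s = (7/10)/(-12) = (7/10)*(-1/12) = -7/120 ≈ -0.058333)
(X(-4) + s)² = (-4 - 7/120)² = (-487/120)² = 237169/14400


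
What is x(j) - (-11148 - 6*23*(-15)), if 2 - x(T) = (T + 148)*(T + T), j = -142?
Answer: 10784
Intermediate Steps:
x(T) = 2 - 2*T*(148 + T) (x(T) = 2 - (T + 148)*(T + T) = 2 - (148 + T)*2*T = 2 - 2*T*(148 + T))
x(j) - (-11148 - 6*23*(-15)) = (2 - 296*(-142) - 2*(-142)²) - (-11148 - 6*23*(-15)) = (2 + 42032 - 2*20164) - (-11148 - 138*(-15)) = (2 + 42032 - 40328) - (-11148 - 1*(-2070)) = 1706 - (-11148 + 2070) = 1706 - 1*(-9078) = 1706 + 9078 = 10784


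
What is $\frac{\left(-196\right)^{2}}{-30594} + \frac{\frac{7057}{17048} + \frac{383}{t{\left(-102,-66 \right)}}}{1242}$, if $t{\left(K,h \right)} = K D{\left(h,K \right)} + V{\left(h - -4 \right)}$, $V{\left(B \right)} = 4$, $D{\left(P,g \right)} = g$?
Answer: $- \frac{88161239104253}{70230756323592} \approx -1.2553$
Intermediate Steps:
$t{\left(K,h \right)} = 4 + K^{2}$ ($t{\left(K,h \right)} = K K + 4 = K^{2} + 4 = 4 + K^{2}$)
$\frac{\left(-196\right)^{2}}{-30594} + \frac{\frac{7057}{17048} + \frac{383}{t{\left(-102,-66 \right)}}}{1242} = \frac{\left(-196\right)^{2}}{-30594} + \frac{\frac{7057}{17048} + \frac{383}{4 + \left(-102\right)^{2}}}{1242} = 38416 \left(- \frac{1}{30594}\right) + \left(7057 \cdot \frac{1}{17048} + \frac{383}{4 + 10404}\right) \frac{1}{1242} = - \frac{19208}{15297} + \left(\frac{7057}{17048} + \frac{383}{10408}\right) \frac{1}{1242} = - \frac{19208}{15297} + \frac{4998665}{11089724} \cdot \frac{1}{1242} = - \frac{19208}{15297} + \frac{4998665}{13773437208} = - \frac{88161239104253}{70230756323592}$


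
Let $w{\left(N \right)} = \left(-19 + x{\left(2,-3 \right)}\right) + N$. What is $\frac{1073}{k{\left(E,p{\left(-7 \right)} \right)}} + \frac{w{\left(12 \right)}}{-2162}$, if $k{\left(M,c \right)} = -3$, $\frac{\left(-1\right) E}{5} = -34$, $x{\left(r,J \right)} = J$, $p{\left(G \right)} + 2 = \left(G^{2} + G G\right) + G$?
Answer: $- \frac{1159898}{3243} \approx -357.66$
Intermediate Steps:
$p{\left(G \right)} = -2 + G + 2 G^{2}$ ($p{\left(G \right)} = -2 + \left(\left(G^{2} + G G\right) + G\right) = -2 + \left(\left(G^{2} + G^{2}\right) + G\right) = -2 + \left(2 G^{2} + G\right) = -2 + \left(G + 2 G^{2}\right) = -2 + G + 2 G^{2}$)
$E = 170$ ($E = \left(-5\right) \left(-34\right) = 170$)
$w{\left(N \right)} = -22 + N$ ($w{\left(N \right)} = \left(-19 - 3\right) + N = -22 + N$)
$\frac{1073}{k{\left(E,p{\left(-7 \right)} \right)}} + \frac{w{\left(12 \right)}}{-2162} = \frac{1073}{-3} + \frac{-22 + 12}{-2162} = 1073 \left(- \frac{1}{3}\right) - - \frac{5}{1081} = - \frac{1073}{3} + \frac{5}{1081} = - \frac{1159898}{3243}$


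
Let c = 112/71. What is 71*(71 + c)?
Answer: 5153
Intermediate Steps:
c = 112/71 (c = 112*(1/71) = 112/71 ≈ 1.5775)
71*(71 + c) = 71*(71 + 112/71) = 71*(5153/71) = 5153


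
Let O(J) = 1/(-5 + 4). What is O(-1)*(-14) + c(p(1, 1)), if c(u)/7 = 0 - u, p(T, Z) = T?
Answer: 7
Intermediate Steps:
O(J) = -1 (O(J) = 1/(-1) = -1)
c(u) = -7*u (c(u) = 7*(0 - u) = 7*(-u) = -7*u)
O(-1)*(-14) + c(p(1, 1)) = -1*(-14) - 7*1 = 14 - 7 = 7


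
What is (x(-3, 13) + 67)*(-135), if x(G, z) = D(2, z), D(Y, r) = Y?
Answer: -9315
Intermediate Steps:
x(G, z) = 2
(x(-3, 13) + 67)*(-135) = (2 + 67)*(-135) = 69*(-135) = -9315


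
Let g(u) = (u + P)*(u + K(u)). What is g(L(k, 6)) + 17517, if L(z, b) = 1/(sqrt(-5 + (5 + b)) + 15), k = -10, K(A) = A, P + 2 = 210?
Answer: 280499953/15987 - 30388*sqrt(6)/15987 ≈ 17541.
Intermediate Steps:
P = 208 (P = -2 + 210 = 208)
L(z, b) = 1/(15 + sqrt(b)) (L(z, b) = 1/(sqrt(b) + 15) = 1/(15 + sqrt(b)))
g(u) = 2*u*(208 + u) (g(u) = (u + 208)*(u + u) = (208 + u)*(2*u) = 2*u*(208 + u))
g(L(k, 6)) + 17517 = 2*(208 + 1/(15 + sqrt(6)))/(15 + sqrt(6)) + 17517 = 17517 + 2*(208 + 1/(15 + sqrt(6)))/(15 + sqrt(6))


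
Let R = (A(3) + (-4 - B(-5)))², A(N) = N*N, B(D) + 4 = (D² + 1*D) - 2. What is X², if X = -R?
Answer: 6561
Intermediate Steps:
B(D) = -6 + D + D² (B(D) = -4 + ((D² + 1*D) - 2) = -4 + ((D² + D) - 2) = -4 + ((D + D²) - 2) = -4 + (-2 + D + D²) = -6 + D + D²)
A(N) = N²
R = 81 (R = (3² + (-4 - (-6 - 5 + (-5)²)))² = (9 + (-4 - (-6 - 5 + 25)))² = (9 + (-4 - 1*14))² = (9 + (-4 - 14))² = (9 - 18)² = (-9)² = 81)
X = -81 (X = -1*81 = -81)
X² = (-81)² = 6561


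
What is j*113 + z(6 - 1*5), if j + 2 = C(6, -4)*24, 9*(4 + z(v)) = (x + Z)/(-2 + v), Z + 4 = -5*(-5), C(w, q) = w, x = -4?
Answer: 144361/9 ≈ 16040.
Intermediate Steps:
Z = 21 (Z = -4 - 5*(-5) = -4 + 25 = 21)
z(v) = -4 + 17/(9*(-2 + v)) (z(v) = -4 + ((-4 + 21)/(-2 + v))/9 = -4 + (17/(-2 + v))/9 = -4 + 17/(9*(-2 + v)))
j = 142 (j = -2 + 6*24 = -2 + 144 = 142)
j*113 + z(6 - 1*5) = 142*113 + (89 - 36*(6 - 1*5))/(9*(-2 + (6 - 1*5))) = 16046 + (89 - 36*(6 - 5))/(9*(-2 + (6 - 5))) = 16046 + (89 - 36*1)/(9*(-2 + 1)) = 16046 + (⅑)*(89 - 36)/(-1) = 16046 + (⅑)*(-1)*53 = 16046 - 53/9 = 144361/9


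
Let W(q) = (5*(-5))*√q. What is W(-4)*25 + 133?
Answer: 133 - 1250*I ≈ 133.0 - 1250.0*I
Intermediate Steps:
W(q) = -25*√q
W(-4)*25 + 133 = -50*I*25 + 133 = -1250*I + 133 = 133 - 1250*I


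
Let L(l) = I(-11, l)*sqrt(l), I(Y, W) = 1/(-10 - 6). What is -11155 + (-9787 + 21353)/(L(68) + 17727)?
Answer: -224333759843197/20111777839 + 92528*sqrt(17)/20111777839 ≈ -11154.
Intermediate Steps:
I(Y, W) = -1/16 (I(Y, W) = 1/(-16) = -1/16)
L(l) = -sqrt(l)/16
-11155 + (-9787 + 21353)/(L(68) + 17727) = -11155 + (-9787 + 21353)/(-sqrt(17)/8 + 17727) = -11155 + 11566/(-sqrt(17)/8 + 17727) = -11155 + 11566/(17727 - sqrt(17)/8)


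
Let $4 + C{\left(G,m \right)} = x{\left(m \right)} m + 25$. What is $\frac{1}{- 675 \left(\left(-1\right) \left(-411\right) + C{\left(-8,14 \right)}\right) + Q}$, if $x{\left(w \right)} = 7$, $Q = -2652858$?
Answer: $- \frac{1}{3010608} \approx -3.3216 \cdot 10^{-7}$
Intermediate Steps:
$C{\left(G,m \right)} = 21 + 7 m$ ($C{\left(G,m \right)} = -4 + \left(7 m + 25\right) = -4 + \left(25 + 7 m\right) = 21 + 7 m$)
$\frac{1}{- 675 \left(\left(-1\right) \left(-411\right) + C{\left(-8,14 \right)}\right) + Q} = \frac{1}{- 675 \left(\left(-1\right) \left(-411\right) + \left(21 + 7 \cdot 14\right)\right) - 2652858} = \frac{1}{- 675 \left(411 + \left(21 + 98\right)\right) - 2652858} = \frac{1}{- 675 \left(411 + 119\right) - 2652858} = \frac{1}{\left(-675\right) 530 - 2652858} = \frac{1}{-357750 - 2652858} = \frac{1}{-3010608} = - \frac{1}{3010608}$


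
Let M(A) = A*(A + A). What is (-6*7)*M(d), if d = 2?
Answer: -336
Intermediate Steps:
M(A) = 2*A² (M(A) = A*(2*A) = 2*A²)
(-6*7)*M(d) = (-6*7)*(2*2²) = -84*4 = -42*8 = -336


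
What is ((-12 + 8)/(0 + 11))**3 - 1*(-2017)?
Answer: 2684563/1331 ≈ 2017.0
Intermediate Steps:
((-12 + 8)/(0 + 11))**3 - 1*(-2017) = (-4/11)**3 + 2017 = -64/1331 + 2017 = 2684563/1331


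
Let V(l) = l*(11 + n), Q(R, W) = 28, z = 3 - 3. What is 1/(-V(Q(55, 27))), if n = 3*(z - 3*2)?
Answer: 1/196 ≈ 0.0051020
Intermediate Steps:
z = 0
n = -18 (n = 3*(0 - 3*2) = 3*(0 - 6) = 3*(-6) = -18)
V(l) = -7*l (V(l) = l*(11 - 18) = l*(-7) = -7*l)
1/(-V(Q(55, 27))) = 1/(-(-7)*28) = 1/(-1*(-196)) = 1/196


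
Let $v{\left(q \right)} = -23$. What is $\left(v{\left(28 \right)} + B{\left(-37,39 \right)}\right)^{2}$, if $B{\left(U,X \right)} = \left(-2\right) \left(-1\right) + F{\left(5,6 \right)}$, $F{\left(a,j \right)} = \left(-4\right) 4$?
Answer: $1369$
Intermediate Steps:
$F{\left(a,j \right)} = -16$
$B{\left(U,X \right)} = -14$ ($B{\left(U,X \right)} = \left(-2\right) \left(-1\right) - 16 = 2 - 16 = -14$)
$\left(v{\left(28 \right)} + B{\left(-37,39 \right)}\right)^{2} = \left(-23 - 14\right)^{2} = \left(-37\right)^{2} = 1369$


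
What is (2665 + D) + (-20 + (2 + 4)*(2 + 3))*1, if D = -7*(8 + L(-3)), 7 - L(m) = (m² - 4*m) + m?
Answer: 2696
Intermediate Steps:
L(m) = 7 - m² + 3*m (L(m) = 7 - ((m² - 4*m) + m) = 7 - (m² - 3*m) = 7 + (-m² + 3*m) = 7 - m² + 3*m)
D = 21 (D = -7*(8 + (7 - 1*(-3)² + 3*(-3))) = -7*(8 + (7 - 1*9 - 9)) = -7*(8 + (7 - 9 - 9)) = -7*(8 - 11) = -7*(-3) = 21)
(2665 + D) + (-20 + (2 + 4)*(2 + 3))*1 = (2665 + 21) + (-20 + (2 + 4)*(2 + 3))*1 = 2686 + (-20 + 6*5)*1 = 2686 + (-20 + 30)*1 = 2686 + 10*1 = 2686 + 10 = 2696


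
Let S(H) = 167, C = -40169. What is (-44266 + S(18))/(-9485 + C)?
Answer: 4009/4514 ≈ 0.88813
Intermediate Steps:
(-44266 + S(18))/(-9485 + C) = (-44266 + 167)/(-9485 - 40169) = -44099/(-49654) = -44099*(-1/49654) = 4009/4514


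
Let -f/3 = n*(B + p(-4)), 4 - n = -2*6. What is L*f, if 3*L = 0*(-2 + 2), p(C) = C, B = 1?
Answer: 0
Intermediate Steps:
n = 16 (n = 4 - (-2)*6 = 4 - 1*(-12) = 4 + 12 = 16)
L = 0 (L = (0*(-2 + 2))/3 = (0*0)/3 = (⅓)*0 = 0)
f = 144 (f = -48*(1 - 4) = -48*(-3) = -3*(-48) = 144)
L*f = 0*144 = 0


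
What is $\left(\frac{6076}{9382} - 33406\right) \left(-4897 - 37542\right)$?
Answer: $\frac{6650382615012}{4691} \approx 1.4177 \cdot 10^{9}$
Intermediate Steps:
$\left(\frac{6076}{9382} - 33406\right) \left(-4897 - 37542\right) = \left(6076 \cdot \frac{1}{9382} - 33406\right) \left(-4897 - 37542\right) = \left(\frac{3038}{4691} - 33406\right) \left(-42439\right) = \left(- \frac{156704508}{4691}\right) \left(-42439\right) = \frac{6650382615012}{4691}$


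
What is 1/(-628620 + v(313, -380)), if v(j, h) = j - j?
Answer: -1/628620 ≈ -1.5908e-6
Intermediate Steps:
v(j, h) = 0
1/(-628620 + v(313, -380)) = 1/(-628620 + 0) = 1/(-628620) = -1/628620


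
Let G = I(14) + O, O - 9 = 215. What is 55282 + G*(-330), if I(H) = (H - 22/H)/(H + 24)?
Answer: -2493209/133 ≈ -18746.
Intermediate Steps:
I(H) = (H - 22/H)/(24 + H)
O = 224 (O = 9 + 215 = 224)
G = 59671/266 (G = (-22 + 14²)/(14*(24 + 14)) + 224 = (1/14)*(-22 + 196)/38 + 224 = (1/14)*(1/38)*174 + 224 = 87/266 + 224 = 59671/266 ≈ 224.33)
55282 + G*(-330) = 55282 + (59671/266)*(-330) = 55282 - 9845715/133 = -2493209/133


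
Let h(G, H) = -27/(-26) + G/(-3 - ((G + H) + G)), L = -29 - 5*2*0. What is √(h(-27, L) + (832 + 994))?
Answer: √123484985/260 ≈ 42.740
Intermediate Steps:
L = -29 (L = -29 - 10*0 = -29 - 1*0 = -29 + 0 = -29)
h(G, H) = 27/26 + G/(-3 - H - 2*G) (h(G, H) = -27*(-1/26) + G/(-3 - (H + 2*G)) = 27/26 + G/(-3 + (-H - 2*G)) = 27/26 + G/(-3 - H - 2*G))
√(h(-27, L) + (832 + 994)) = √((81 + 27*(-29) + 28*(-27))/(26*(3 - 29 + 2*(-27))) + (832 + 994)) = √((81 - 783 - 756)/(26*(3 - 29 - 54)) + 1826) = √((1/26)*(-1458)/(-80) + 1826) = √((1/26)*(-1/80)*(-1458) + 1826) = √(729/1040 + 1826) = √(1899769/1040) = √123484985/260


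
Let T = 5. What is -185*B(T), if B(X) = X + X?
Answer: -1850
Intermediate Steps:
B(X) = 2*X
-185*B(T) = -370*5 = -185*10 = -1850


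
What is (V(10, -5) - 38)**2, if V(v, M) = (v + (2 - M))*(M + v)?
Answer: 2209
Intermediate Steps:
V(v, M) = (M + v)*(2 + v - M) (V(v, M) = (2 + v - M)*(M + v) = (M + v)*(2 + v - M))
(V(10, -5) - 38)**2 = ((10**2 - 1*(-5)**2 + 2*(-5) + 2*10) - 38)**2 = ((100 - 1*25 - 10 + 20) - 38)**2 = ((100 - 25 - 10 + 20) - 38)**2 = (85 - 38)**2 = 47**2 = 2209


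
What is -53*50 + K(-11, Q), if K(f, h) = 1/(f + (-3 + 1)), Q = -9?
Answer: -34451/13 ≈ -2650.1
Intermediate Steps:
K(f, h) = 1/(-2 + f) (K(f, h) = 1/(f - 2) = 1/(-2 + f))
-53*50 + K(-11, Q) = -53*50 + 1/(-2 - 11) = -2650 + 1/(-13) = -2650 - 1/13 = -34451/13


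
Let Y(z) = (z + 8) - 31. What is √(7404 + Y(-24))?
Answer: √7357 ≈ 85.773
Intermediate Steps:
Y(z) = -23 + z (Y(z) = (8 + z) - 31 = -23 + z)
√(7404 + Y(-24)) = √(7404 + (-23 - 24)) = √(7404 - 47) = √7357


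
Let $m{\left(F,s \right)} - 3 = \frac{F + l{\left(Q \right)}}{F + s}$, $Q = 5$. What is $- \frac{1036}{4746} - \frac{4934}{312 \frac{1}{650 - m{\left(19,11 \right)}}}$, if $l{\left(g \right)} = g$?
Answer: $- \frac{900728341}{88140} \approx -10219.0$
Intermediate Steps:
$m{\left(F,s \right)} = 3 + \frac{5 + F}{F + s}$ ($m{\left(F,s \right)} = 3 + \frac{F + 5}{F + s} = 3 + \frac{5 + F}{F + s}$)
$- \frac{1036}{4746} - \frac{4934}{312 \frac{1}{650 - m{\left(19,11 \right)}}} = - \frac{1036}{4746} - \frac{4934}{312 \frac{1}{650 - \frac{5 + 3 \cdot 11 + 4 \cdot 19}{19 + 11}}} = \left(-1036\right) \frac{1}{4746} - \frac{4934}{312 \frac{1}{650 - \frac{5 + 33 + 76}{30}}} = - \frac{74}{339} - \frac{4934}{312 \frac{1}{650 - \frac{1}{30} \cdot 114}} = - \frac{74}{339} - \frac{4934}{312 \frac{1}{650 - \frac{19}{5}}} = - \frac{74}{339} - \frac{4934}{312 \frac{1}{\frac{3231}{5}}} = - \frac{74}{339} - \frac{4934}{312 \cdot \frac{5}{3231}} = - \frac{74}{339} - \frac{4934}{\frac{520}{1077}} = - \frac{74}{339} - \frac{2656959}{260} = - \frac{900728341}{88140}$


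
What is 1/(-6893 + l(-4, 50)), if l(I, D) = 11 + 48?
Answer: -1/6834 ≈ -0.00014633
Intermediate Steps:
l(I, D) = 59
1/(-6893 + l(-4, 50)) = 1/(-6893 + 59) = 1/(-6834) = -1/6834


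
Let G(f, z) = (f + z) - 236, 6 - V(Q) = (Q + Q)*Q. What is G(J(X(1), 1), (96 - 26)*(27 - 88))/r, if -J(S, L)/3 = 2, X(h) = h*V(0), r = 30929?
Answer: -4512/30929 ≈ -0.14588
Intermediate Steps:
V(Q) = 6 - 2*Q² (V(Q) = 6 - (Q + Q)*Q = 6 - 2*Q*Q = 6 - 2*Q²)
X(h) = 6*h (X(h) = h*(6 - 2*0²) = h*(6 - 2*0) = h*(6 + 0) = h*6 = 6*h)
J(S, L) = -6 (J(S, L) = -3*2 = -6)
G(f, z) = -236 + f + z
G(J(X(1), 1), (96 - 26)*(27 - 88))/r = (-236 - 6 + (96 - 26)*(27 - 88))/30929 = (-236 - 6 + 70*(-61))*(1/30929) = (-236 - 6 - 4270)*(1/30929) = -4512*1/30929 = -4512/30929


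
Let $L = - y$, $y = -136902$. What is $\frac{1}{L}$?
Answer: $\frac{1}{136902} \approx 7.3045 \cdot 10^{-6}$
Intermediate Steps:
$L = 136902$ ($L = \left(-1\right) \left(-136902\right) = 136902$)
$\frac{1}{L} = \frac{1}{136902}$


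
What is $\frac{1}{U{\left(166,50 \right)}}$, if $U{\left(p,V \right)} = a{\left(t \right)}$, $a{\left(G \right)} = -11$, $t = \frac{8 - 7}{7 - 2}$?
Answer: $- \frac{1}{11} \approx -0.090909$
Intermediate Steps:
$t = \frac{1}{5}$ ($t = 1 \cdot \frac{1}{5} = \frac{1}{5} \approx 0.2$)
$U{\left(p,V \right)} = -11$
$\frac{1}{U{\left(166,50 \right)}} = \frac{1}{-11} = - \frac{1}{11}$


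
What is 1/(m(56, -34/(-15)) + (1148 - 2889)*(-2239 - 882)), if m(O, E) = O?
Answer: 1/5433717 ≈ 1.8404e-7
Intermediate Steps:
1/(m(56, -34/(-15)) + (1148 - 2889)*(-2239 - 882)) = 1/(56 + (1148 - 2889)*(-2239 - 882)) = 1/(56 - 1741*(-3121)) = 1/(56 + 5433661) = 1/5433717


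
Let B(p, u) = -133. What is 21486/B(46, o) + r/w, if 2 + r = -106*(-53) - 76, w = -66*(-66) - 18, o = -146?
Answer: -46234724/288477 ≈ -160.27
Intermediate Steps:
w = 4338 (w = 4356 - 18 = 4338)
r = 5540 (r = -2 + (-106*(-53) - 76) = -2 + (5618 - 76) = -2 + 5542 = 5540)
21486/B(46, o) + r/w = 21486/(-133) + 5540/4338 = 21486*(-1/133) + 5540*(1/4338) = -21486/133 + 2770/2169 = -46234724/288477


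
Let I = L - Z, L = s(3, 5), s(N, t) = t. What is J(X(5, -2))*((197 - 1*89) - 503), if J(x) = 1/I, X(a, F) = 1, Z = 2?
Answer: -395/3 ≈ -131.67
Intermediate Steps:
L = 5
I = 3 (I = 5 - 1*2 = 5 - 2 = 3)
J(x) = ⅓ (J(x) = 1/3 = ⅓)
J(X(5, -2))*((197 - 1*89) - 503) = ((197 - 1*89) - 503)/3 = ((197 - 89) - 503)/3 = (108 - 503)/3 = (⅓)*(-395) = -395/3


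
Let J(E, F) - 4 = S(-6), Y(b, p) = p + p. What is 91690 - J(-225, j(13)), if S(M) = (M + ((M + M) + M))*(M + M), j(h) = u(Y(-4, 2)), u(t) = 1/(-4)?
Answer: 91398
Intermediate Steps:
Y(b, p) = 2*p
u(t) = -1/4
j(h) = -1/4
S(M) = 8*M**2 (S(M) = (M + (2*M + M))*(2*M) = (M + 3*M)*(2*M) = (4*M)*(2*M) = 8*M**2)
J(E, F) = 292 (J(E, F) = 4 + 8*(-6)**2 = 4 + 8*36 = 4 + 288 = 292)
91690 - J(-225, j(13)) = 91690 - 1*292 = 91690 - 292 = 91398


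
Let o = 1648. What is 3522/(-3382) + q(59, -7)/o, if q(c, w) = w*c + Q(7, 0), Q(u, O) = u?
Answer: -1794337/1393384 ≈ -1.2878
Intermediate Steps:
q(c, w) = 7 + c*w (q(c, w) = w*c + 7 = c*w + 7 = 7 + c*w)
3522/(-3382) + q(59, -7)/o = 3522/(-3382) + (7 + 59*(-7))/1648 = 3522*(-1/3382) + (7 - 413)*(1/1648) = -1761/1691 - 406*1/1648 = -1761/1691 - 203/824 = -1794337/1393384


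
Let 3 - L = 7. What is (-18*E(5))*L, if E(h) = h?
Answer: 360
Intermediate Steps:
L = -4 (L = 3 - 1*7 = 3 - 7 = -4)
(-18*E(5))*L = -18*5*(-4) = -90*(-4) = 360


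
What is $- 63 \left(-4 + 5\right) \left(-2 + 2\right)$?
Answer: $0$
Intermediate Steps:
$- 63 \left(-4 + 5\right) \left(-2 + 2\right) = - 63 \cdot 1 \cdot 0 = \left(-63\right) 0 = 0$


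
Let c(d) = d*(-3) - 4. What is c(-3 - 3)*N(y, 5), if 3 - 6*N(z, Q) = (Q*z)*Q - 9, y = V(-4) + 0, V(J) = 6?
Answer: -322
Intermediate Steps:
y = 6 (y = 6 + 0 = 6)
N(z, Q) = 2 - z*Q²/6 (N(z, Q) = ½ - ((Q*z)*Q - 9)/6 = ½ - (z*Q² - 9)/6 = ½ - (-9 + z*Q²)/6 = ½ + (3/2 - z*Q²/6) = 2 - z*Q²/6)
c(d) = -4 - 3*d (c(d) = -3*d - 4 = -4 - 3*d)
c(-3 - 3)*N(y, 5) = (-4 - 3*(-3 - 3))*(2 - ⅙*6*5²) = (-4 - 3*(-6))*(2 - ⅙*6*25) = (-4 + 18)*(2 - 25) = 14*(-23) = -322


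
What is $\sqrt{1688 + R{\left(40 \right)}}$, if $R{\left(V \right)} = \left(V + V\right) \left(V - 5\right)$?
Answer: $2 \sqrt{1122} \approx 66.993$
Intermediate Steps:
$R{\left(V \right)} = 2 V \left(-5 + V\right)$
$\sqrt{1688 + R{\left(40 \right)}} = \sqrt{1688 + 2 \cdot 40 \left(-5 + 40\right)} = \sqrt{1688 + 2 \cdot 40 \cdot 35} = \sqrt{1688 + 2800} = \sqrt{4488} = 2 \sqrt{1122}$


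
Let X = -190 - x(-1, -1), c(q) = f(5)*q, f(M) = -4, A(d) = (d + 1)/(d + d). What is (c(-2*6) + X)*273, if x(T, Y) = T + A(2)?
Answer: -154791/4 ≈ -38698.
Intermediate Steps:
A(d) = (1 + d)/(2*d) (A(d) = (1 + d)/((2*d)) = (1 + d)*(1/(2*d)) = (1 + d)/(2*d))
x(T, Y) = 3/4 + T (x(T, Y) = T + (1/2)*(1 + 2)/2 = T + (1/2)*(1/2)*3 = T + 3/4 = 3/4 + T)
c(q) = -4*q
X = -759/4 (X = -190 - (3/4 - 1) = -190 - 1*(-1/4) = -190 + 1/4 = -759/4 ≈ -189.75)
(c(-2*6) + X)*273 = (-(-8)*6 - 759/4)*273 = (-4*(-12) - 759/4)*273 = (48 - 759/4)*273 = -567/4*273 = -154791/4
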